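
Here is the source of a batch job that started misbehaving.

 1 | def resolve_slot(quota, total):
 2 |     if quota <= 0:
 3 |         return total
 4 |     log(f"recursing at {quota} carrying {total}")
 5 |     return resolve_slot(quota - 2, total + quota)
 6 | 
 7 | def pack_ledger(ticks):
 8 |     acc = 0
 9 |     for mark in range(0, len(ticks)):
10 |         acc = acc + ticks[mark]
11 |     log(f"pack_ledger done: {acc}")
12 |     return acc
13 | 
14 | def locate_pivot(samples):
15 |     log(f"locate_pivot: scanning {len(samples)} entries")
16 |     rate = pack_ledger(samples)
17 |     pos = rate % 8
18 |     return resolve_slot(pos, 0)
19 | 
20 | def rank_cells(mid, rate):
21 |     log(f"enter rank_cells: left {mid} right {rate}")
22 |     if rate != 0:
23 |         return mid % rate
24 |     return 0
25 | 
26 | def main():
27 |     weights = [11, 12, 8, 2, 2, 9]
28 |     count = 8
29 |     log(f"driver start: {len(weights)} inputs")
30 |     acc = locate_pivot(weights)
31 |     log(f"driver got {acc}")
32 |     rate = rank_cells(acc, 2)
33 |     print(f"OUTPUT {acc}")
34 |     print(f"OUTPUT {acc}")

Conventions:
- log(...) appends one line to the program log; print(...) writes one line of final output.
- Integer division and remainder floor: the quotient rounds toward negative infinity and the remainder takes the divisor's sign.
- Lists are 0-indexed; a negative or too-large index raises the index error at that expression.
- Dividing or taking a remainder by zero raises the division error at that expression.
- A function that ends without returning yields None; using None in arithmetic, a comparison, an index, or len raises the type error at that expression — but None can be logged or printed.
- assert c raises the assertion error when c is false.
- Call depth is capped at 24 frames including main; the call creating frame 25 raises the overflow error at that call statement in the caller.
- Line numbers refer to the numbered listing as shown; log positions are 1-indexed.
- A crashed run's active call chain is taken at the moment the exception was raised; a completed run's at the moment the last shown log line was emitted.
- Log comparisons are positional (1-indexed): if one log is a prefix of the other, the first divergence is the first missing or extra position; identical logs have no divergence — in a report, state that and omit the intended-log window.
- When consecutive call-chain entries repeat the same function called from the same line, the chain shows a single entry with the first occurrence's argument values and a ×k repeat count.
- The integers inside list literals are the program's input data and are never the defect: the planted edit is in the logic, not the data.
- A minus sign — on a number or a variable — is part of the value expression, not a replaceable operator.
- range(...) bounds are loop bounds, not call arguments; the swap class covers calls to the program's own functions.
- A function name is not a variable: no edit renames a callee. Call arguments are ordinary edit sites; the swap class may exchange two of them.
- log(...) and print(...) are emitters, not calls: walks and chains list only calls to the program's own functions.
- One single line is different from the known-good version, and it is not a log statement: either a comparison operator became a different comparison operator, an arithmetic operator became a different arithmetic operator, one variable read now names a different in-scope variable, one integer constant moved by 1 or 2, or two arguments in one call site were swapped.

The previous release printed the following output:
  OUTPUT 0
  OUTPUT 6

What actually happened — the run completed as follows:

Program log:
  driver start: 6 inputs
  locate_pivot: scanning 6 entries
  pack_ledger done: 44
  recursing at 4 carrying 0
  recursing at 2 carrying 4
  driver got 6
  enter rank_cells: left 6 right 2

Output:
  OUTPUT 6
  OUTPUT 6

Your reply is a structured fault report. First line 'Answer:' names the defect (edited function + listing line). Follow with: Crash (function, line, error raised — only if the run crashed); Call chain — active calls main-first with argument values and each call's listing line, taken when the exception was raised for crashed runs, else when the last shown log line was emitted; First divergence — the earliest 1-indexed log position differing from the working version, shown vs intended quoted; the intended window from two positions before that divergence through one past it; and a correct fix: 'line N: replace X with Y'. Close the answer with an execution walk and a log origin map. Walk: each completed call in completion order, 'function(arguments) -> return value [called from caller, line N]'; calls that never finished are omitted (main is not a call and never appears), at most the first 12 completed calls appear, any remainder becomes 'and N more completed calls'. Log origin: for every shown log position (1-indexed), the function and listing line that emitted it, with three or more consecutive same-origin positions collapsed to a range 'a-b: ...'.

Answer: the defect is in main at line 33.
Key fact: No log line changed; the fault shows up purely in the output.
Call chain: main -> rank_cells(6, 2) (called at line 32).
First divergence: none; the two logs match at every position.
Execution walk:
  pack_ledger([11, 12, 8, 2, 2, 9]) -> 44  [called from locate_pivot, line 16]
  resolve_slot(0, 6) -> 6  [called from resolve_slot, line 5]
  resolve_slot(2, 4) -> 6  [called from resolve_slot, line 5]
  resolve_slot(4, 0) -> 6  [called from locate_pivot, line 18]
  locate_pivot([11, 12, 8, 2, 2, 9]) -> 6  [called from main, line 30]
  rank_cells(6, 2) -> 0  [called from main, line 32]
Log line origins:
  1: from main, line 29
  2: from locate_pivot, line 15
  3: from pack_ledger, line 11
  4: from resolve_slot, line 4
  5: from resolve_slot, line 4
  6: from main, line 31
  7: from rank_cells, line 21
A correct fix: line 33: replace `acc` with `rate`.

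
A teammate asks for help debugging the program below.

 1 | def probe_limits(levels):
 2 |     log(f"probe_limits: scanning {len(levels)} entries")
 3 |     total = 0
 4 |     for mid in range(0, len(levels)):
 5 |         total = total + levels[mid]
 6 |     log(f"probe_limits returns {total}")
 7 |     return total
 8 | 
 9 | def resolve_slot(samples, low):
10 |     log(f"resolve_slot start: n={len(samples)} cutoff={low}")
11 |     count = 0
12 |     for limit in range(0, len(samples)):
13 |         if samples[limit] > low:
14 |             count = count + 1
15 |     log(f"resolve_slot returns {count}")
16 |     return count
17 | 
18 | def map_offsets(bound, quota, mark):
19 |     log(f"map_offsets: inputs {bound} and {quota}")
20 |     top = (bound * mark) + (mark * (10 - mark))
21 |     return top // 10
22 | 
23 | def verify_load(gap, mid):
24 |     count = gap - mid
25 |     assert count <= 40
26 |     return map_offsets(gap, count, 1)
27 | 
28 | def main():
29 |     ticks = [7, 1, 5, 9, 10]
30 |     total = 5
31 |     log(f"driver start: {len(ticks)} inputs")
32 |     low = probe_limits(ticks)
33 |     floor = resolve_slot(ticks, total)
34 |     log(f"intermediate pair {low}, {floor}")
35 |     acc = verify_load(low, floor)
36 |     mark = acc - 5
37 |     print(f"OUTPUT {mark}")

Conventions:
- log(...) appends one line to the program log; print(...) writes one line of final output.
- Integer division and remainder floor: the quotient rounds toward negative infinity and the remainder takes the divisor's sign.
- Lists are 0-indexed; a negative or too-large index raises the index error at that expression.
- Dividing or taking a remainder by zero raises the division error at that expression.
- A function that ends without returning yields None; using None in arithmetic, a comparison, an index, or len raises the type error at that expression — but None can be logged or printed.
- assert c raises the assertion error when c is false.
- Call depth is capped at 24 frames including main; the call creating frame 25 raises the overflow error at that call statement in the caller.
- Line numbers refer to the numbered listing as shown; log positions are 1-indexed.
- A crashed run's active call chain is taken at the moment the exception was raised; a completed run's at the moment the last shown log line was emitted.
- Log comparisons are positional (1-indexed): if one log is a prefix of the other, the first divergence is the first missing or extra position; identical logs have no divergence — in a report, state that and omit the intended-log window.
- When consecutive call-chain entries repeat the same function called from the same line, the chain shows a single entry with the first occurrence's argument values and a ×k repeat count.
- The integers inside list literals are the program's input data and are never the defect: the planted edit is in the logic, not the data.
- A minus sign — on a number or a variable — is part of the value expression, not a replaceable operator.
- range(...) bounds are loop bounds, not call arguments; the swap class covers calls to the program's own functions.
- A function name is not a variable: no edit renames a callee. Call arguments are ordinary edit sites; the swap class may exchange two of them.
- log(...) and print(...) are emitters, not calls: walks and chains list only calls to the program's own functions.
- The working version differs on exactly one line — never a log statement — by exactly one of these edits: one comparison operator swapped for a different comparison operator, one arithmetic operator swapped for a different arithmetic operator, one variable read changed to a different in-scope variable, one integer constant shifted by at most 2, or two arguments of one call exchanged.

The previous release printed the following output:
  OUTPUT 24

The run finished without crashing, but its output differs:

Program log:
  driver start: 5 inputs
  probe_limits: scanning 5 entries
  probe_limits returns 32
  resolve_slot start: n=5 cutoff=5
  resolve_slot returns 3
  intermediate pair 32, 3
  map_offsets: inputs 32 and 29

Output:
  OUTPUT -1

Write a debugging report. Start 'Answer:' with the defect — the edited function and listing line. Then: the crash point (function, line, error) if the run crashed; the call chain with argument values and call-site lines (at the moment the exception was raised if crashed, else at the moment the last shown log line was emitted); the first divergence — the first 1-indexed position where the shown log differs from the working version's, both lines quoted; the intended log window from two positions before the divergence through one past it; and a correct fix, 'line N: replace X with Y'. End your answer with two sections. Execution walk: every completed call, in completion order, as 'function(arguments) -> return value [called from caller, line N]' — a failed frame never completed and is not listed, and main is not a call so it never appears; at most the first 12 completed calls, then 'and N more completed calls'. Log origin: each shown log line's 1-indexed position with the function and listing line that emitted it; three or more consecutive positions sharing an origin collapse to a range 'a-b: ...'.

Answer: the defect is in map_offsets at line 20.
Key observation: Every logged value matches the working version; the printed result is what differs.
Call chain: main -> verify_load(32, 3) (called at line 35) -> map_offsets(32, 29, 1) (called at line 26).
First divergence: none; the two logs match at every position.
Execution walk:
  probe_limits([7, 1, 5, 9, 10]) -> 32  [called from main, line 32]
  resolve_slot([7, 1, 5, 9, 10], 5) -> 3  [called from main, line 33]
  map_offsets(32, 29, 1) -> 4  [called from verify_load, line 26]
  verify_load(32, 3) -> 4  [called from main, line 35]
Log line origins:
  1 — main, line 31
  2 — probe_limits, line 2
  3 — probe_limits, line 6
  4 — resolve_slot, line 10
  5 — resolve_slot, line 15
  6 — main, line 34
  7 — map_offsets, line 19
A correct fix: line 20: replace `mark * (10 - mark)` with `quota * (10 - mark)`.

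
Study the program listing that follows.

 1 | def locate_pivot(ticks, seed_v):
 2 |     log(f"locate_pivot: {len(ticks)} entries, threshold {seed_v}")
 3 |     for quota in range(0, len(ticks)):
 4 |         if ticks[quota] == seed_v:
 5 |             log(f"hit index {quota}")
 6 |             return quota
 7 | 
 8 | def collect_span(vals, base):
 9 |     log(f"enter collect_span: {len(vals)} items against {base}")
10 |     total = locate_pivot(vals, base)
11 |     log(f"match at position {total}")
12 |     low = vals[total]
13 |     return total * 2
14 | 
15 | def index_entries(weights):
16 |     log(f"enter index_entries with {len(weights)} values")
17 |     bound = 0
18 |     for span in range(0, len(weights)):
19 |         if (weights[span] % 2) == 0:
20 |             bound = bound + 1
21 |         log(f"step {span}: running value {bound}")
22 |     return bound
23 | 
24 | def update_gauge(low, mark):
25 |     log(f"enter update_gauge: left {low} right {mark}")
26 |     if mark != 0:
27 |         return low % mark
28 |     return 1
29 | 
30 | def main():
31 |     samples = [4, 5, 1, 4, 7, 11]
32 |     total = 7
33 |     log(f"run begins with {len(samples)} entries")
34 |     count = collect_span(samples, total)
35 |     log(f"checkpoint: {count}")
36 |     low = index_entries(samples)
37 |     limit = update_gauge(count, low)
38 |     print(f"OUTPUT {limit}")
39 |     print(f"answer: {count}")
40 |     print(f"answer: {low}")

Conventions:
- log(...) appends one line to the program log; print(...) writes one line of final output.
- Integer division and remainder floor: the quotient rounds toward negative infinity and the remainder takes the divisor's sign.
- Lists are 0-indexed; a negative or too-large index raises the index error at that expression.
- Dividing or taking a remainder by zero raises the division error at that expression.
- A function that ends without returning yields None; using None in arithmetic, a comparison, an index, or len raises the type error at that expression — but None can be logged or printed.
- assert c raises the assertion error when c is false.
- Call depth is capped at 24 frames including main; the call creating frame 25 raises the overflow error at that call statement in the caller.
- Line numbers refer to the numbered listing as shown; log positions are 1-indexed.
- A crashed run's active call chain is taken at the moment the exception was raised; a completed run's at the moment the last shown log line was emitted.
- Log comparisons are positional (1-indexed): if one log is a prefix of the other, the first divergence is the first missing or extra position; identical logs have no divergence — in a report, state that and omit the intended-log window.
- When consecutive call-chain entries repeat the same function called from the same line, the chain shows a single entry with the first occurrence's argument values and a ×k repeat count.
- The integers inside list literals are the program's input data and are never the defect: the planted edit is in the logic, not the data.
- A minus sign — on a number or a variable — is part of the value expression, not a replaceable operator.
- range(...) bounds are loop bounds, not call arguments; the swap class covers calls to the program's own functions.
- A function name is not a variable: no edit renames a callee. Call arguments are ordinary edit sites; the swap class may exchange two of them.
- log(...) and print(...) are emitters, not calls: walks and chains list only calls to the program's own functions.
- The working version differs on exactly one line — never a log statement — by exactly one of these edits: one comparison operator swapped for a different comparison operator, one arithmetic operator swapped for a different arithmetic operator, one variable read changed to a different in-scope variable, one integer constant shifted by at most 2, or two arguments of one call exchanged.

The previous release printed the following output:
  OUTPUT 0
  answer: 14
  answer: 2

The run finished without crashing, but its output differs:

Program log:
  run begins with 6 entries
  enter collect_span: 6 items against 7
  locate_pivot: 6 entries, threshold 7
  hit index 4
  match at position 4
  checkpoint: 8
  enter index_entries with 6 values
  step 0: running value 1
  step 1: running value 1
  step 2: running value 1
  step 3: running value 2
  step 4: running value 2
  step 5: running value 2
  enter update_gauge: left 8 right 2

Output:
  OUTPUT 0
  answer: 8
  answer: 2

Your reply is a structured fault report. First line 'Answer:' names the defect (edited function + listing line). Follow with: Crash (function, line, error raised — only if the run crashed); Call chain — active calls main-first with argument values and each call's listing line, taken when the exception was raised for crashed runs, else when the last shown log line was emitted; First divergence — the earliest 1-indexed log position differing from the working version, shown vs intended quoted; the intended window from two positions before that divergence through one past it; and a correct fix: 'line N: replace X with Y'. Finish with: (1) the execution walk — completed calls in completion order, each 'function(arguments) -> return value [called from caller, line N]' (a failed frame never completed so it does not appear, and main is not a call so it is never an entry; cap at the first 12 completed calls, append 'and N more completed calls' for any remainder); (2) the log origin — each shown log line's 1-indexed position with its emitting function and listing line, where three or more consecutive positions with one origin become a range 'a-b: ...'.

Answer: the defect is in collect_span at line 13.
Key observation: Log line 6 is where behavior first shows: 'checkpoint: 8' appears instead of 'checkpoint: 14'.
Call chain: main -> update_gauge(8, 2) (called at line 37).
First divergence: position 6 — shown 'checkpoint: 8', intended 'checkpoint: 14'.
Intended log window:
  4: hit index 4
  5: match at position 4
  6: checkpoint: 14
  7: enter index_entries with 6 values
Execution walk:
  locate_pivot([4, 5, 1, 4, 7, 11], 7) -> 4  [called from collect_span, line 10]
  collect_span([4, 5, 1, 4, 7, 11], 7) -> 8  [called from main, line 34]
  index_entries([4, 5, 1, 4, 7, 11]) -> 2  [called from main, line 36]
  update_gauge(8, 2) -> 0  [called from main, line 37]
Log line origins:
  1: from main, line 33
  2: from collect_span, line 9
  3: from locate_pivot, line 2
  4: from locate_pivot, line 5
  5: from collect_span, line 11
  6: from main, line 35
  7: from index_entries, line 16
  8-13: from index_entries, line 21
  14: from update_gauge, line 25
A correct fix: line 13: replace `total` with `low`.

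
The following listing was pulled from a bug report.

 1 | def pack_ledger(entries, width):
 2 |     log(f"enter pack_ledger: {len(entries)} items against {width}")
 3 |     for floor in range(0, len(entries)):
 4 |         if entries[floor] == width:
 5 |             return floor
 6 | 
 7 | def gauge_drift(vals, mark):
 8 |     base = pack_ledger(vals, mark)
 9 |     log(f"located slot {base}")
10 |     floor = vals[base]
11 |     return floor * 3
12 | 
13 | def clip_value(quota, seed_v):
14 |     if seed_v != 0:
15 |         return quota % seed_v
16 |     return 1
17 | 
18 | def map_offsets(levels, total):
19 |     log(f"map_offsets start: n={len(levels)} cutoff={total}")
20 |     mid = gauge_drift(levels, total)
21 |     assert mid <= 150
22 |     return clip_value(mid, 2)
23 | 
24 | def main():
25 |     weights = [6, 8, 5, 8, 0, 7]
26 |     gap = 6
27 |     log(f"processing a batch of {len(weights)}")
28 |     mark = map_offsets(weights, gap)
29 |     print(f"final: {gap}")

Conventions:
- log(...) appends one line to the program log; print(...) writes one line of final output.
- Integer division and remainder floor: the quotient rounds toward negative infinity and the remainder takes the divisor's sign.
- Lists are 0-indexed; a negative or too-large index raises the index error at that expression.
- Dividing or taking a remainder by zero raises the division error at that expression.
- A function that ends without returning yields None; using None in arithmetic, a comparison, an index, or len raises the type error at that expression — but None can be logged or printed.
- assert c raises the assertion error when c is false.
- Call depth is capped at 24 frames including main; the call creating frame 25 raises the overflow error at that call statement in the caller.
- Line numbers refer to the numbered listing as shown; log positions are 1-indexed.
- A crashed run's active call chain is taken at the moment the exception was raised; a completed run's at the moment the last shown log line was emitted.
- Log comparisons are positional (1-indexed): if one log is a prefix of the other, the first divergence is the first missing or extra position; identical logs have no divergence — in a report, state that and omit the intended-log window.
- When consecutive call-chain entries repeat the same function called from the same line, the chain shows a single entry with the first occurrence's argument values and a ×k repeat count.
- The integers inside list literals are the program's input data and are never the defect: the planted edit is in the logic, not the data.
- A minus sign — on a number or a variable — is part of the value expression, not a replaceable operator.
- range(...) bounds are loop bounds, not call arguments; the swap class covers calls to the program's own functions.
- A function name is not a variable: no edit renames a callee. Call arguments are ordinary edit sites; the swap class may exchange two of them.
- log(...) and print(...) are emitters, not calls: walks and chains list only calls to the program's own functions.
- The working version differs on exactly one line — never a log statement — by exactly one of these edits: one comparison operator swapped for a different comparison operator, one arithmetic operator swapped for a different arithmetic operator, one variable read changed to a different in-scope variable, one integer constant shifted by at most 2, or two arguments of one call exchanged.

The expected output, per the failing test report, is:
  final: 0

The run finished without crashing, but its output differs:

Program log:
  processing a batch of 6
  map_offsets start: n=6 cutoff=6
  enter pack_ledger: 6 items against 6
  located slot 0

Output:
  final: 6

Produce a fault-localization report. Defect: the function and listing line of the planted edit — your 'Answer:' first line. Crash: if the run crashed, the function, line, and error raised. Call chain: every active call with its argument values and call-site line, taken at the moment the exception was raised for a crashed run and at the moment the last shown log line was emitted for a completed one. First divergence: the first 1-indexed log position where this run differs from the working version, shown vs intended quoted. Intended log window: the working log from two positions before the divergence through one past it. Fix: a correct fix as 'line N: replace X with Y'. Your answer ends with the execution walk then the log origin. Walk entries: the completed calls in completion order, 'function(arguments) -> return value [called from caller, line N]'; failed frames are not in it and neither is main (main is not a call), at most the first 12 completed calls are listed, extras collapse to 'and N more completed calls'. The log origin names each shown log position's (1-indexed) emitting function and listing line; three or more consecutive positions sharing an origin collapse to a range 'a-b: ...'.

Answer: the defect is in main at line 29.
Core observation: The two runs log identically and part ways only at the printed values.
Call chain: main -> map_offsets([6, 8, 5, 8, 0, 7], 6) (called at line 28) -> gauge_drift([6, 8, 5, 8, 0, 7], 6) (called at line 20).
First divergence: there is none — every log position agrees.
Execution walk:
  pack_ledger([6, 8, 5, 8, 0, 7], 6) -> 0  [called from gauge_drift, line 8]
  gauge_drift([6, 8, 5, 8, 0, 7], 6) -> 18  [called from map_offsets, line 20]
  clip_value(18, 2) -> 0  [called from map_offsets, line 22]
  map_offsets([6, 8, 5, 8, 0, 7], 6) -> 0  [called from main, line 28]
Log origins:
  1: from main, line 27
  2: from map_offsets, line 19
  3: from pack_ledger, line 2
  4: from gauge_drift, line 9
A correct fix: line 29: replace `gap` with `mark`.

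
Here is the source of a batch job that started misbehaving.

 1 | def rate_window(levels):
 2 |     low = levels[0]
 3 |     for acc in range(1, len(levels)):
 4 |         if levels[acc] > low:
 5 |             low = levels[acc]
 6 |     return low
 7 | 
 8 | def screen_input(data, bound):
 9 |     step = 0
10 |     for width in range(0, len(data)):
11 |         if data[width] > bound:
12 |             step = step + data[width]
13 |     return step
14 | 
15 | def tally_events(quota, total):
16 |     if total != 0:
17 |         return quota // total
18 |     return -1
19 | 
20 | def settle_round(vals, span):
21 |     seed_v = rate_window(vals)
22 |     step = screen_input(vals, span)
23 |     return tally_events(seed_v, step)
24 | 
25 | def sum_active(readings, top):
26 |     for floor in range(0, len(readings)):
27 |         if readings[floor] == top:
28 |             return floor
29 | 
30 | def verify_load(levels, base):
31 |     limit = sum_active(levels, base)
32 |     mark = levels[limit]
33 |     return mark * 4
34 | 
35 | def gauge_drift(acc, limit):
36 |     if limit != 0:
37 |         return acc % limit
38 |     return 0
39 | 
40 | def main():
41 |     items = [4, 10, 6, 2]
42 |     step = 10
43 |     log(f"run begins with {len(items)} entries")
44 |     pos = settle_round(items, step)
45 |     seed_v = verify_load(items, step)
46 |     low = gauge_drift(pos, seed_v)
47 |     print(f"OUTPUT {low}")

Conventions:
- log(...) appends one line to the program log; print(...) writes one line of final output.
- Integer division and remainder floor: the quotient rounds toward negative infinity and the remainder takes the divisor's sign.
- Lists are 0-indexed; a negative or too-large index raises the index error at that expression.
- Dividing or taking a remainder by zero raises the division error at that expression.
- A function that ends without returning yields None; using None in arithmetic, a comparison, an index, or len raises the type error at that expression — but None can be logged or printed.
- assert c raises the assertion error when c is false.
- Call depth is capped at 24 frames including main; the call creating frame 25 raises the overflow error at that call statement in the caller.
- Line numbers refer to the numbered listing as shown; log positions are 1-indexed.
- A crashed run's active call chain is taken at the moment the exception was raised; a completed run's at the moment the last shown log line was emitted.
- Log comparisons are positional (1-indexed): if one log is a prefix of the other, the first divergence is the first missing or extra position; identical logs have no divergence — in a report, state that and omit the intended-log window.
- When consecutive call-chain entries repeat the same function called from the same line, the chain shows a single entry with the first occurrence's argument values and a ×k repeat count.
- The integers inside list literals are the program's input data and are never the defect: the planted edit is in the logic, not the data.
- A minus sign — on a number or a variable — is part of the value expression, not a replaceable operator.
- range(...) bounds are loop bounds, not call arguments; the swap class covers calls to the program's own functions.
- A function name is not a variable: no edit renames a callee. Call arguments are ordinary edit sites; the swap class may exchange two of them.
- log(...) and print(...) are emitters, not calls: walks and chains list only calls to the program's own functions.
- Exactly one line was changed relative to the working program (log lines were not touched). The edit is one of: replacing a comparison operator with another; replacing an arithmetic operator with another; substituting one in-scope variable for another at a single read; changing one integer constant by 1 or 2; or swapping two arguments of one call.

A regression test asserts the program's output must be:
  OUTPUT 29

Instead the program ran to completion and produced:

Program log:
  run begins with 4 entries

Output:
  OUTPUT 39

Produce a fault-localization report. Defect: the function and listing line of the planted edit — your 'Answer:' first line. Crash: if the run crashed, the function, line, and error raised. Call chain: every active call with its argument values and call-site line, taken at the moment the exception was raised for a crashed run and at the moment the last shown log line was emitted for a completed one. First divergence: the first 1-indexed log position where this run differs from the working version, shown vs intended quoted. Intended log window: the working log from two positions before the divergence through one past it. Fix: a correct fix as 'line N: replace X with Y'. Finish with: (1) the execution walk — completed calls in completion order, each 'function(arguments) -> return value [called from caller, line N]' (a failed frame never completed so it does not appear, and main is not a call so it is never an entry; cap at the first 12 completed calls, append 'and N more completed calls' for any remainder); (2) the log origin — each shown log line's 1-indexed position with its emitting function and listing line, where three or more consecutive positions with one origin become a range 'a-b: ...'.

Answer: the defect is in verify_load at line 33.
The tell: Every logged value matches the working version; the printed result is what differs.
Call chain: main.
First divergence: none; the two logs match at every position.
Execution walk:
  rate_window([4, 10, 6, 2]) -> 10  [called from settle_round, line 21]
  screen_input([4, 10, 6, 2], 10) -> 0  [called from settle_round, line 22]
  tally_events(10, 0) -> -1  [called from settle_round, line 23]
  settle_round([4, 10, 6, 2], 10) -> -1  [called from main, line 44]
  sum_active([4, 10, 6, 2], 10) -> 1  [called from verify_load, line 31]
  verify_load([4, 10, 6, 2], 10) -> 40  [called from main, line 45]
  gauge_drift(-1, 40) -> 39  [called from main, line 46]
Log origin:
  1: emitted by main (line 43)
A correct fix: line 33: replace `4` with `3`.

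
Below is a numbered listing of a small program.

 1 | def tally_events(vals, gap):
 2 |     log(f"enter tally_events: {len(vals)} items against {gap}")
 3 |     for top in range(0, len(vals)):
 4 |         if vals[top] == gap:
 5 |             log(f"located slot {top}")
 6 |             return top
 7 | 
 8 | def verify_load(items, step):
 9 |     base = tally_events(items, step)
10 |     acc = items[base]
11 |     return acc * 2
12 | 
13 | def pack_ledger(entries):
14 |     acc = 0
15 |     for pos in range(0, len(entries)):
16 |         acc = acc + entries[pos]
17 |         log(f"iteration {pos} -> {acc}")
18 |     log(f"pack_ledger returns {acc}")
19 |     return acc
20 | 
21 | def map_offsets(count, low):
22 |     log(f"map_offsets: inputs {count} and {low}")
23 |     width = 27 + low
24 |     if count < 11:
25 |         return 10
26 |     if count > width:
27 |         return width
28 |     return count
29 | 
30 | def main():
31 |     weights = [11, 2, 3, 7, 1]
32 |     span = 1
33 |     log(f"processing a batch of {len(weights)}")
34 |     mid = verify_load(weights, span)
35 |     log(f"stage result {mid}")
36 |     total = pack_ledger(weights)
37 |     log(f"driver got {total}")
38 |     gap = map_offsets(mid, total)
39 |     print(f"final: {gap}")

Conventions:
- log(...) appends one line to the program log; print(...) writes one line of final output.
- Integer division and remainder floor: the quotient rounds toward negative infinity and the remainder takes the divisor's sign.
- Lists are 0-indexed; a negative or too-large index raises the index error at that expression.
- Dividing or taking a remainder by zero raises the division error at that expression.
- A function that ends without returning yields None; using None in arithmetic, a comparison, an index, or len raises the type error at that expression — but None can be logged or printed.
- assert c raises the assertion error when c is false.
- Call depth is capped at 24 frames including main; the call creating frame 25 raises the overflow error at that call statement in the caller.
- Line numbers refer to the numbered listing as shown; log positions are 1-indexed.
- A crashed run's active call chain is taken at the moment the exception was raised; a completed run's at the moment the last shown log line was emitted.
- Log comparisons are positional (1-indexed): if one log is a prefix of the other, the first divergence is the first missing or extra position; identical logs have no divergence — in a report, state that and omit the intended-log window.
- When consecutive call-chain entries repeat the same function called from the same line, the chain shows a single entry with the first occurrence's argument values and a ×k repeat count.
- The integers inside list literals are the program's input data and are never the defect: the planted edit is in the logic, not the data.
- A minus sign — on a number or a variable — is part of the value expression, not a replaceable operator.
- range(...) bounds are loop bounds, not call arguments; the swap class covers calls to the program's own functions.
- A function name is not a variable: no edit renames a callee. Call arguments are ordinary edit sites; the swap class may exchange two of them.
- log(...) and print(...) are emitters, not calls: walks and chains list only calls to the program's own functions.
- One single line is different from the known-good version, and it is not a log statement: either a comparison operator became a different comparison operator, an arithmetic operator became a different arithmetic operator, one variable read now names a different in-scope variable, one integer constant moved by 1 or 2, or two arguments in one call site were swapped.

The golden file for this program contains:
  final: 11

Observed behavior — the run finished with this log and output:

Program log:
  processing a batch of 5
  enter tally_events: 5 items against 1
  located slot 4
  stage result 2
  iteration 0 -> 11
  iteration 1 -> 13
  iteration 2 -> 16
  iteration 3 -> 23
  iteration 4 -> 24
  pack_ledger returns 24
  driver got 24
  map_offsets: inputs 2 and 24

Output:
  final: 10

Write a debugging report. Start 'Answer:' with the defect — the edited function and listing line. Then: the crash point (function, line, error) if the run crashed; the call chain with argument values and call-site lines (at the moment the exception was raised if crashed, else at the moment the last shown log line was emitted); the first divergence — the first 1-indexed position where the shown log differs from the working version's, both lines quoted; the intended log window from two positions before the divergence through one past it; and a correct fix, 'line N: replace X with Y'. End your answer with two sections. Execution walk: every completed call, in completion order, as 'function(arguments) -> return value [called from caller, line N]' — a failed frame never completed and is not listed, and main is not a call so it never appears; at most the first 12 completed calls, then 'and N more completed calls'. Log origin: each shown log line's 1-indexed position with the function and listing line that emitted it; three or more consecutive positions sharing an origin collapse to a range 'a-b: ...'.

Answer: the defect is in map_offsets at line 25.
Key observation: No log line changed; the fault shows up purely in the output.
Call chain: main -> map_offsets(2, 24) (called at line 38).
First divergence: none (the log streams are identical).
Execution walk:
  tally_events([11, 2, 3, 7, 1], 1) -> 4  [called from verify_load, line 9]
  verify_load([11, 2, 3, 7, 1], 1) -> 2  [called from main, line 34]
  pack_ledger([11, 2, 3, 7, 1]) -> 24  [called from main, line 36]
  map_offsets(2, 24) -> 10  [called from main, line 38]
Log line origins:
  1: emitted by main (line 33)
  2: emitted by tally_events (line 2)
  3: emitted by tally_events (line 5)
  4: emitted by main (line 35)
  5-9: emitted by pack_ledger (line 17)
  10: emitted by pack_ledger (line 18)
  11: emitted by main (line 37)
  12: emitted by map_offsets (line 22)
A correct fix: line 25: replace `10` with `11`.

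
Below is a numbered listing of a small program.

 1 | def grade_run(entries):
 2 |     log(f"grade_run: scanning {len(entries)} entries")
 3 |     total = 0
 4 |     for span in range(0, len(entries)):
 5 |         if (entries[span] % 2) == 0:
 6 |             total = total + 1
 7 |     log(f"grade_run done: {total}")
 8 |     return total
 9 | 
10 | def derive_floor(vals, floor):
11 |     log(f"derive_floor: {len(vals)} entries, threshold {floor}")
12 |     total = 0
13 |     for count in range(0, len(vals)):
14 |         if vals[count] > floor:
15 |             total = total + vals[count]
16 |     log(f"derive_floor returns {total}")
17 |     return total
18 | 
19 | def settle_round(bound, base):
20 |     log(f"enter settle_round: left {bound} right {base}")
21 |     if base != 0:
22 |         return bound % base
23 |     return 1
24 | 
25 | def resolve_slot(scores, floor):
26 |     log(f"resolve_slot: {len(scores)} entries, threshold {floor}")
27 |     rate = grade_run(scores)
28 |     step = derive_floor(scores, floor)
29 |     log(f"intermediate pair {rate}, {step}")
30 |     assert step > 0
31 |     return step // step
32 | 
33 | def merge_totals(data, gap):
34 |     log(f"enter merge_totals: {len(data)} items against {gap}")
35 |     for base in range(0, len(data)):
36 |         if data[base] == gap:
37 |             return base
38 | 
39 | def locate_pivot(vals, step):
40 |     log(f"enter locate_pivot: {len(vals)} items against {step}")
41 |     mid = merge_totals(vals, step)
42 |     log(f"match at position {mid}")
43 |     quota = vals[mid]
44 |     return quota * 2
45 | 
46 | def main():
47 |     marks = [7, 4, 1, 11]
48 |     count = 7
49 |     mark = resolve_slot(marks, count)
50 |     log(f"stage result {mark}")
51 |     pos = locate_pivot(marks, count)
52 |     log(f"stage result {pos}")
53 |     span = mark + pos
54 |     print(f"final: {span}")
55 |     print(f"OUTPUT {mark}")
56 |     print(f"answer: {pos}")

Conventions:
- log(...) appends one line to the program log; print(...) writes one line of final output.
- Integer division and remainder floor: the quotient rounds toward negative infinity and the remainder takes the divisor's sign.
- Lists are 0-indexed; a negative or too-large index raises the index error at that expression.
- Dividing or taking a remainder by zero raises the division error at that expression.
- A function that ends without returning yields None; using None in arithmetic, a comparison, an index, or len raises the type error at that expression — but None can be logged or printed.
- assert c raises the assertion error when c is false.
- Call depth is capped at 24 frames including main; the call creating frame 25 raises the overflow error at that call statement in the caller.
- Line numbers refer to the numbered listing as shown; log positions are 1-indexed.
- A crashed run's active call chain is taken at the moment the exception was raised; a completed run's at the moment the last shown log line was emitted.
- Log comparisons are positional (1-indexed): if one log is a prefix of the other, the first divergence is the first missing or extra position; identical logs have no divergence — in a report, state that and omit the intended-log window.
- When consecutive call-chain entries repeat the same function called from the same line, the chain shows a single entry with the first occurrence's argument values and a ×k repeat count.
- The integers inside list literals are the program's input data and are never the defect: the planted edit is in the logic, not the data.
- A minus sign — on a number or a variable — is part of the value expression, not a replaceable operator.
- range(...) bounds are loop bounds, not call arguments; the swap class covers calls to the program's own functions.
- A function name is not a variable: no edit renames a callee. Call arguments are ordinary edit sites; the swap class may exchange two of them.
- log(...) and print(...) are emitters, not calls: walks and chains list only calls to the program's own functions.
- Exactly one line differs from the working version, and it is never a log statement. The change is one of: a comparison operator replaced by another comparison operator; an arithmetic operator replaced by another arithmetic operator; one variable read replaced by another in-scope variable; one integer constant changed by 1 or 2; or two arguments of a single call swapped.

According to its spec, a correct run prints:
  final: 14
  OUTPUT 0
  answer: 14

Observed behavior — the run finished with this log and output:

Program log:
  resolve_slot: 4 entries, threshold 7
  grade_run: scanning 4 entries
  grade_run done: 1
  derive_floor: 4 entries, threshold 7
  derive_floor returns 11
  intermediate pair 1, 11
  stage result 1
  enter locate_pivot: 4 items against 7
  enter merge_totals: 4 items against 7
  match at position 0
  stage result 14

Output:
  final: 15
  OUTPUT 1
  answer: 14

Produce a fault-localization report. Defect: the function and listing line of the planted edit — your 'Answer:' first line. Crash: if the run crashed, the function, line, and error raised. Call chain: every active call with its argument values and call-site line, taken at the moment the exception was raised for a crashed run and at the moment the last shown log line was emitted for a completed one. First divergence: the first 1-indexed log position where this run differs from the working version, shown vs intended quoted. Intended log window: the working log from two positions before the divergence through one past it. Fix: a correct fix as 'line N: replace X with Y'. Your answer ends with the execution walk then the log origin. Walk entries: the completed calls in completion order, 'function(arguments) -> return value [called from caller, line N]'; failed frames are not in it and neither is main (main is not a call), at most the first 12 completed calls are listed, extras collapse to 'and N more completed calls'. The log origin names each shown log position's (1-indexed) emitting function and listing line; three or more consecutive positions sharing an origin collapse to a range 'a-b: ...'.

Answer: the defect is in resolve_slot at line 31.
Key observation: At log position 7 the runs split — shown 'stage result 1', but the working version logs 'stage result 0'.
Call chain: main.
First divergence: position 7; shown 'stage result 1' vs intended 'stage result 0'.
Intended log window:
  5: derive_floor returns 11
  6: intermediate pair 1, 11
  7: stage result 0
  8: enter locate_pivot: 4 items against 7
Execution walk:
  grade_run([7, 4, 1, 11]) -> 1  [called from resolve_slot, line 27]
  derive_floor([7, 4, 1, 11], 7) -> 11  [called from resolve_slot, line 28]
  resolve_slot([7, 4, 1, 11], 7) -> 1  [called from main, line 49]
  merge_totals([7, 4, 1, 11], 7) -> 0  [called from locate_pivot, line 41]
  locate_pivot([7, 4, 1, 11], 7) -> 14  [called from main, line 51]
Log origin:
  1: emitted by resolve_slot (line 26)
  2: emitted by grade_run (line 2)
  3: emitted by grade_run (line 7)
  4: emitted by derive_floor (line 11)
  5: emitted by derive_floor (line 16)
  6: emitted by resolve_slot (line 29)
  7: emitted by main (line 50)
  8: emitted by locate_pivot (line 40)
  9: emitted by merge_totals (line 34)
  10: emitted by locate_pivot (line 42)
  11: emitted by main (line 52)
A correct fix: line 31: replace `step // step` with `rate // step`.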